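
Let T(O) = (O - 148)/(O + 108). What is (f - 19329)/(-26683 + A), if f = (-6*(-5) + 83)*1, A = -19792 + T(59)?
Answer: 1604536/3880707 ≈ 0.41347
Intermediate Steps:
T(O) = (-148 + O)/(108 + O)
A = -3305353/167 (A = -19792 + (-148 + 59)/(108 + 59) = -19792 - 89/167 = -3305353/167 ≈ -19793.)
f = 113 (f = (30 + 83)*1 = 113*1 = 113)
(f - 19329)/(-26683 + A) = (113 - 19329)/(-26683 - 3305353/167) = -19216/(-7761414/167) = -19216*(-167/7761414) = 1604536/3880707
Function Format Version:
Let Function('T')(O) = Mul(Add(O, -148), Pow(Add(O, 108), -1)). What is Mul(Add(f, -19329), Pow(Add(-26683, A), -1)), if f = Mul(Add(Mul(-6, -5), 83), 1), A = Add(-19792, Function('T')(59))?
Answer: Rational(1604536, 3880707) ≈ 0.41347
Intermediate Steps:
Function('T')(O) = Mul(Pow(Add(108, O), -1), Add(-148, O)) (Function('T')(O) = Mul(Add(-148, O), Pow(Add(108, O), -1)) = Mul(Pow(Add(108, O), -1), Add(-148, O)))
A = Rational(-3305353, 167) (A = Add(-19792, Mul(Pow(Add(108, 59), -1), Add(-148, 59))) = Add(-19792, Mul(Pow(167, -1), -89)) = Add(-19792, Mul(Rational(1, 167), -89)) = Add(-19792, Rational(-89, 167)) = Rational(-3305353, 167) ≈ -19793.)
f = 113 (f = Mul(Add(30, 83), 1) = Mul(113, 1) = 113)
Mul(Add(f, -19329), Pow(Add(-26683, A), -1)) = Mul(Add(113, -19329), Pow(Add(-26683, Rational(-3305353, 167)), -1)) = Mul(-19216, Pow(Rational(-7761414, 167), -1)) = Mul(-19216, Rational(-167, 7761414)) = Rational(1604536, 3880707)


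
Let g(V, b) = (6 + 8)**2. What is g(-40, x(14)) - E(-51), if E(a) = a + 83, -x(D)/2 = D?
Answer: 164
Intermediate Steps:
x(D) = -2*D
g(V, b) = 196 (g(V, b) = 14**2 = 196)
E(a) = 83 + a
g(-40, x(14)) - E(-51) = 196 - (83 - 51) = 196 - 1*32 = 196 - 32 = 164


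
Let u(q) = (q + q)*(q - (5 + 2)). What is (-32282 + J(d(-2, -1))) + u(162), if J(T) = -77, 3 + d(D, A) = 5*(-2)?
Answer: 17861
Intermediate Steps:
d(D, A) = -13 (d(D, A) = -3 + 5*(-2) = -3 - 10 = -13)
u(q) = 2*q*(-7 + q) (u(q) = (2*q)*(q - 1*7) = (2*q)*(q - 7) = (2*q)*(-7 + q) = 2*q*(-7 + q))
(-32282 + J(d(-2, -1))) + u(162) = (-32282 - 77) + 2*162*(-7 + 162) = -32359 + 2*162*155 = -32359 + 50220 = 17861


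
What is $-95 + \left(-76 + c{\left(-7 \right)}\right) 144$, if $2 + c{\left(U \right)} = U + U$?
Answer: $-13343$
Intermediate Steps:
$c{\left(U \right)} = -2 + 2 U$ ($c{\left(U \right)} = -2 + \left(U + U\right) = -2 + 2 U$)
$-95 + \left(-76 + c{\left(-7 \right)}\right) 144 = -95 + \left(-76 + \left(-2 + 2 \left(-7\right)\right)\right) 144 = -95 + \left(-76 - 16\right) 144 = -95 - 13248 = -13343$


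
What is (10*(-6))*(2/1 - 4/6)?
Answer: -80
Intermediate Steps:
(10*(-6))*(2/1 - 4/6) = -60*(2*1 - 4*⅙) = -60*(2 - ⅔) = -60*4/3 = -80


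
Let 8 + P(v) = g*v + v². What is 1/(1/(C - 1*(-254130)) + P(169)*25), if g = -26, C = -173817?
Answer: 80313/48507044176 ≈ 1.6557e-6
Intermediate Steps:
P(v) = -8 + v² - 26*v (P(v) = -8 + (-26*v + v²) = -8 + (v² - 26*v) = -8 + v² - 26*v)
1/(1/(C - 1*(-254130)) + P(169)*25) = 1/(1/(-173817 - 1*(-254130)) + (-8 + 169² - 26*169)*25) = 1/(1/(-173817 + 254130) + (-8 + 28561 - 4394)*25) = 1/(1/80313 + 24159*25) = 1/(1/80313 + 603975) = 1/(48507044176/80313) = 80313/48507044176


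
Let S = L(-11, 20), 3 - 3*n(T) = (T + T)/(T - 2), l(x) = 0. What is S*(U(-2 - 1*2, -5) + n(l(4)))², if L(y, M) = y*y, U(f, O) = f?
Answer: 1089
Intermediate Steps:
n(T) = 1 - 2*T/(3*(-2 + T)) (n(T) = 1 - (T + T)/(3*(T - 2)) = 1 - 2*T/(3*(-2 + T)))
L(y, M) = y²
S = 121 (S = (-11)² = 121)
S*(U(-2 - 1*2, -5) + n(l(4)))² = 121*((-2 - 1*2) + (-6 + 0)/(3*(-2 + 0)))² = 121*((-2 - 2) + (⅓)*(-6)/(-2))² = 121*(-4 + (⅓)*(-½)*(-6))² = 121*(-4 + 1)² = 121*(-3)² = 121*9 = 1089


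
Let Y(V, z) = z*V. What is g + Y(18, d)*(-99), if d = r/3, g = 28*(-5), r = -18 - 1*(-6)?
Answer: 6988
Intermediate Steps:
r = -12 (r = -18 + 6 = -12)
g = -140
d = -4 (d = -12/3 = -12*1/3 = -4)
Y(V, z) = V*z
g + Y(18, d)*(-99) = -140 + (18*(-4))*(-99) = -140 - 72*(-99) = -140 + 7128 = 6988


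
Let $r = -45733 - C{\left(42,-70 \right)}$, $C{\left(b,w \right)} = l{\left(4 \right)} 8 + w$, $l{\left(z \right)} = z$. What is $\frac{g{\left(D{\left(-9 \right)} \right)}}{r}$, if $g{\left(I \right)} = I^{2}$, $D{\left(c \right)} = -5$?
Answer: $- \frac{5}{9139} \approx -0.00054711$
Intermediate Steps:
$C{\left(b,w \right)} = 32 + w$ ($C{\left(b,w \right)} = 4 \cdot 8 + w = 32 + w$)
$r = -45695$ ($r = -45733 - \left(32 - 70\right) = -45733 - -38 = -45733 + 38 = -45695$)
$\frac{g{\left(D{\left(-9 \right)} \right)}}{r} = \frac{\left(-5\right)^{2}}{-45695} = 25 \left(- \frac{1}{45695}\right) = - \frac{5}{9139}$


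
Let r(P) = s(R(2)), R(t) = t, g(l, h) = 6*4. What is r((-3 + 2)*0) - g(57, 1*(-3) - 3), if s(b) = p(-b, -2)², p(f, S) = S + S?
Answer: -8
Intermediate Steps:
p(f, S) = 2*S
g(l, h) = 24
s(b) = 16 (s(b) = (2*(-2))² = (-4)² = 16)
r(P) = 16
r((-3 + 2)*0) - g(57, 1*(-3) - 3) = 16 - 1*24 = 16 - 24 = -8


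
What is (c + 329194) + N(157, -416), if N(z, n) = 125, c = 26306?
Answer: 355625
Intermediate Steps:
(c + 329194) + N(157, -416) = (26306 + 329194) + 125 = 355500 + 125 = 355625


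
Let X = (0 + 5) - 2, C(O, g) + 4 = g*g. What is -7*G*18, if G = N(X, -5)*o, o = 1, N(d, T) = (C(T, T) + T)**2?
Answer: -32256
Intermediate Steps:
C(O, g) = -4 + g**2 (C(O, g) = -4 + g*g = -4 + g**2)
X = 3 (X = 5 - 2 = 3)
N(d, T) = (-4 + T + T**2)**2 (N(d, T) = ((-4 + T**2) + T)**2 = (-4 + T + T**2)**2)
G = 256 (G = (-4 - 5 + (-5)**2)**2*1 = (-4 - 5 + 25)**2*1 = 16**2*1 = 256*1 = 256)
-7*G*18 = -7*256*18 = -1792*18 = -32256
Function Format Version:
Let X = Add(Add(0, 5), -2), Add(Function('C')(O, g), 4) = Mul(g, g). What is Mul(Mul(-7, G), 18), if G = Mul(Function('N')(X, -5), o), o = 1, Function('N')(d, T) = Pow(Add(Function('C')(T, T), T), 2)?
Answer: -32256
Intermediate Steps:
Function('C')(O, g) = Add(-4, Pow(g, 2)) (Function('C')(O, g) = Add(-4, Mul(g, g)) = Add(-4, Pow(g, 2)))
X = 3 (X = Add(5, -2) = 3)
Function('N')(d, T) = Pow(Add(-4, T, Pow(T, 2)), 2) (Function('N')(d, T) = Pow(Add(Add(-4, Pow(T, 2)), T), 2) = Pow(Add(-4, T, Pow(T, 2)), 2))
G = 256 (G = Mul(Pow(Add(-4, -5, Pow(-5, 2)), 2), 1) = Mul(Pow(Add(-4, -5, 25), 2), 1) = Mul(Pow(16, 2), 1) = Mul(256, 1) = 256)
Mul(Mul(-7, G), 18) = Mul(Mul(-7, 256), 18) = Mul(-1792, 18) = -32256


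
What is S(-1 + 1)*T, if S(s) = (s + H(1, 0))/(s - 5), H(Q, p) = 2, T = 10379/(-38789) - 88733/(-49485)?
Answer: -5856519044/9597368325 ≈ -0.61022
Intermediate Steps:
T = 2928259522/1919473665 (T = 10379*(-1/38789) - 88733*(-1/49485) = -10379/38789 + 88733/49485 = 2928259522/1919473665 ≈ 1.5256)
S(s) = (2 + s)/(-5 + s) (S(s) = (s + 2)/(s - 5) = (2 + s)/(-5 + s))
S(-1 + 1)*T = ((2 + (-1 + 1))/(-5 + (-1 + 1)))*(2928259522/1919473665) = ((2 + 0)/(-5 + 0))*(2928259522/1919473665) = (2/(-5))*(2928259522/1919473665) = -⅕*2*(2928259522/1919473665) = -⅖*2928259522/1919473665 = -5856519044/9597368325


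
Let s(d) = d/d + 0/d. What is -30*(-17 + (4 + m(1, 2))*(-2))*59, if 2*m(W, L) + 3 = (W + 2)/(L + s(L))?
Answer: 40710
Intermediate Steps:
s(d) = 1 (s(d) = 1 + 0 = 1)
m(W, L) = -3/2 + (2 + W)/(2*(1 + L)) (m(W, L) = -3/2 + ((W + 2)/(L + 1))/2 = -3/2 + ((2 + W)/(1 + L))/2 = -3/2 + (2 + W)/(2*(1 + L)))
-30*(-17 + (4 + m(1, 2))*(-2))*59 = -30*(-17 + (4 + (-1 + 1 - 3*2)/(2*(1 + 2)))*(-2))*59 = -30*(-17 + (4 + (½)*(-1 + 1 - 6)/3)*(-2))*59 = -30*(-17 + (4 + (½)*(⅓)*(-6))*(-2))*59 = -30*(-17 + (4 - 1)*(-2))*59 = -30*(-17 + 3*(-2))*59 = -30*(-17 - 6)*59 = -30*(-23)*59 = 690*59 = 40710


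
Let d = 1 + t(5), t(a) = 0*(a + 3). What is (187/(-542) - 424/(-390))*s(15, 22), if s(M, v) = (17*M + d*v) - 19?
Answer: 3372877/17615 ≈ 191.48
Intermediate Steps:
t(a) = 0 (t(a) = 0*(3 + a) = 0)
d = 1 (d = 1 + 0 = 1)
s(M, v) = -19 + v + 17*M (s(M, v) = (17*M + 1*v) - 19 = (17*M + v) - 19 = (v + 17*M) - 19 = -19 + v + 17*M)
(187/(-542) - 424/(-390))*s(15, 22) = (187/(-542) - 424/(-390))*(-19 + 22 + 17*15) = (187*(-1/542) - 424*(-1/390))*(-19 + 22 + 255) = (-187/542 + 212/195)*258 = (78439/105690)*258 = 3372877/17615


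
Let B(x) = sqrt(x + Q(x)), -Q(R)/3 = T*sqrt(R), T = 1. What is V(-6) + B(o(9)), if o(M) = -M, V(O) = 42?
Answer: 42 + 3*sqrt(-1 - I) ≈ 43.365 - 3.2961*I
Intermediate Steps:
Q(R) = -3*sqrt(R)
B(x) = sqrt(x - 3*sqrt(x))
V(-6) + B(o(9)) = 42 + sqrt(-1*9 - 3*3*I) = 42 + sqrt(-9 - 9*I)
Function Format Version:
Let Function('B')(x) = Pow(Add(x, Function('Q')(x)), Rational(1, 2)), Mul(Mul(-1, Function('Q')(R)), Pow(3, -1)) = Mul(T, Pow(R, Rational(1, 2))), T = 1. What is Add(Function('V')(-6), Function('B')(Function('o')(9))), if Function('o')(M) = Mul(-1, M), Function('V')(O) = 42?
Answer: Add(42, Mul(3, Pow(Add(-1, Mul(-1, I)), Rational(1, 2)))) ≈ Add(43.365, Mul(-3.2961, I))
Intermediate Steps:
Function('Q')(R) = Mul(-3, Pow(R, Rational(1, 2))) (Function('Q')(R) = Mul(-3, Mul(1, Pow(R, Rational(1, 2)))) = Mul(-3, Pow(R, Rational(1, 2))))
Function('B')(x) = Pow(Add(x, Mul(-3, Pow(x, Rational(1, 2)))), Rational(1, 2))
Add(Function('V')(-6), Function('B')(Function('o')(9))) = Add(42, Pow(Add(Mul(-1, 9), Mul(-3, Pow(Mul(-1, 9), Rational(1, 2)))), Rational(1, 2))) = Add(42, Pow(Add(-9, Mul(-3, Pow(-9, Rational(1, 2)))), Rational(1, 2))) = Add(42, Pow(Add(-9, Mul(-3, Mul(3, I))), Rational(1, 2))) = Add(42, Pow(Add(-9, Mul(-9, I)), Rational(1, 2)))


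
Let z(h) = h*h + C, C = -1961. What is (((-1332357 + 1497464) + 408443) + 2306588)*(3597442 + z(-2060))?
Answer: 22577635073178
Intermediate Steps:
z(h) = -1961 + h**2 (z(h) = h*h - 1961 = h**2 - 1961 = -1961 + h**2)
(((-1332357 + 1497464) + 408443) + 2306588)*(3597442 + z(-2060)) = (((-1332357 + 1497464) + 408443) + 2306588)*(3597442 + (-1961 + (-2060)**2)) = ((165107 + 408443) + 2306588)*(3597442 + (-1961 + 4243600)) = (573550 + 2306588)*(3597442 + 4241639) = 2880138*7839081 = 22577635073178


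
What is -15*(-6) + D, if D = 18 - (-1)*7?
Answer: 115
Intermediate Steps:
D = 25 (D = 18 - 1*(-7) = 18 + 7 = 25)
-15*(-6) + D = -15*(-6) + 25 = 90 + 25 = 115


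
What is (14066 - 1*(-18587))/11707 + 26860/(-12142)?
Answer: 41011353/71073197 ≈ 0.57703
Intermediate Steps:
(14066 - 1*(-18587))/11707 + 26860/(-12142) = (14066 + 18587)*(1/11707) + 26860*(-1/12142) = 32653*(1/11707) - 13430/6071 = 32653/11707 - 13430/6071 = 41011353/71073197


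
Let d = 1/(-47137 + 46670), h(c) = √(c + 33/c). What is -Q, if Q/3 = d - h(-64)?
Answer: 3/467 + 3*I*√4129/8 ≈ 0.006424 + 24.096*I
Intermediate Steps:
d = -1/467 (d = 1/(-467) = -1/467 ≈ -0.0021413)
Q = -3/467 - 3*I*√4129/8 (Q = 3*(-1/467 - √(-64 + 33/(-64))) = 3*(-1/467 - √(-64 + 33*(-1/64))) = 3*(-1/467 - √(-64 - 33/64)) = 3*(-1/467 - √(-4129/64)) = 3*(-1/467 - I*√4129/8) = -3/467 - 3*I*√4129/8 ≈ -0.006424 - 24.096*I)
-Q = -(-3/467 - 3*I*√4129/8) = 3/467 + 3*I*√4129/8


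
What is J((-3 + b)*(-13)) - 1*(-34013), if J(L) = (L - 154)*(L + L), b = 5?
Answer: 43373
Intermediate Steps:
J(L) = 2*L*(-154 + L) (J(L) = (-154 + L)*(2*L) = 2*L*(-154 + L))
J((-3 + b)*(-13)) - 1*(-34013) = 2*((-3 + 5)*(-13))*(-154 + (-3 + 5)*(-13)) - 1*(-34013) = 2*(2*(-13))*(-154 + 2*(-13)) + 34013 = 2*(-26)*(-154 - 26) + 34013 = 2*(-26)*(-180) + 34013 = 9360 + 34013 = 43373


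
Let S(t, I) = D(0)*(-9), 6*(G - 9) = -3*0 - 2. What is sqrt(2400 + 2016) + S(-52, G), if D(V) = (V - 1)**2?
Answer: -9 + 8*sqrt(69) ≈ 57.453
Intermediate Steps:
D(V) = (-1 + V)**2
G = 26/3 (G = 9 + (-3*0 - 2)/6 = 9 + (0 - 2)/6 = 9 + (1/6)*(-2) = 9 - 1/3 = 26/3 ≈ 8.6667)
S(t, I) = -9 (S(t, I) = (-1 + 0)**2*(-9) = (-1)**2*(-9) = 1*(-9) = -9)
sqrt(2400 + 2016) + S(-52, G) = sqrt(2400 + 2016) - 9 = sqrt(4416) - 9 = 8*sqrt(69) - 9 = -9 + 8*sqrt(69)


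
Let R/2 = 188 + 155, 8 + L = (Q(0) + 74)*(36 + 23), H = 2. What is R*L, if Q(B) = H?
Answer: 3070536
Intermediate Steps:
Q(B) = 2
L = 4476 (L = -8 + (2 + 74)*(36 + 23) = -8 + 76*59 = -8 + 4484 = 4476)
R = 686 (R = 2*(188 + 155) = 2*343 = 686)
R*L = 686*4476 = 3070536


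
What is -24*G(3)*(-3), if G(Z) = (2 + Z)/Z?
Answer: 120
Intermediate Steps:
G(Z) = (2 + Z)/Z
-24*G(3)*(-3) = -24*(2 + 3)/3*(-3) = -8*5*(-3) = -24*5/3*(-3) = -40*(-3) = 120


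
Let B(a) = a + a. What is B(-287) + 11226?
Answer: 10652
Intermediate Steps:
B(a) = 2*a
B(-287) + 11226 = 2*(-287) + 11226 = -574 + 11226 = 10652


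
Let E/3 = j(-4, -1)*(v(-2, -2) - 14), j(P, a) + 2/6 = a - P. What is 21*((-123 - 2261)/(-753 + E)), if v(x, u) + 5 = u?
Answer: 16688/307 ≈ 54.358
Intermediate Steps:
j(P, a) = -⅓ + a - P (j(P, a) = -⅓ + (a - P) = -⅓ + a - P)
v(x, u) = -5 + u
E = -168 (E = 3*((-⅓ - 1 - 1*(-4))*((-5 - 2) - 14)) = 3*((-⅓ - 1 + 4)*(-7 - 14)) = 3*((8/3)*(-21)) = 3*(-56) = -168)
21*((-123 - 2261)/(-753 + E)) = 21*((-123 - 2261)/(-753 - 168)) = 21*(-2384/(-921)) = 21*(-2384*(-1/921)) = 21*(2384/921) = 16688/307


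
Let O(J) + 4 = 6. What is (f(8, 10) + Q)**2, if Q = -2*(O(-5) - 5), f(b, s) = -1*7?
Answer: 1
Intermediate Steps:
O(J) = 2 (O(J) = -4 + 6 = 2)
f(b, s) = -7
Q = 6 (Q = -2*(2 - 5) = -2*(-3) = 6)
(f(8, 10) + Q)**2 = (-7 + 6)**2 = (-1)**2 = 1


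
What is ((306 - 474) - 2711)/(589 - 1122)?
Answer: 2879/533 ≈ 5.4015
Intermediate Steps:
((306 - 474) - 2711)/(589 - 1122) = (-168 - 2711)/(-533) = -2879*(-1/533) = 2879/533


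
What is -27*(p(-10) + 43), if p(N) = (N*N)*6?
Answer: -17361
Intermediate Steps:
p(N) = 6*N**2 (p(N) = N**2*6 = 6*N**2)
-27*(p(-10) + 43) = -27*(6*(-10)**2 + 43) = -27*(6*100 + 43) = -27*(600 + 43) = -27*643 = -17361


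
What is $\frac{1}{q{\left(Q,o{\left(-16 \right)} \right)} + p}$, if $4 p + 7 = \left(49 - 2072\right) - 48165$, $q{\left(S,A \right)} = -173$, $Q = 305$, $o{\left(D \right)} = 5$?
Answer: $- \frac{4}{50887} \approx -7.8605 \cdot 10^{-5}$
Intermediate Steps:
$p = - \frac{50195}{4}$ ($p = - \frac{7}{4} + \frac{\left(49 - 2072\right) - 48165}{4} = - \frac{7}{4} + \frac{-2023 - 48165}{4} = - \frac{7}{4} + \frac{1}{4} \left(-50188\right) = - \frac{7}{4} - 12547 = - \frac{50195}{4} \approx -12549.0$)
$\frac{1}{q{\left(Q,o{\left(-16 \right)} \right)} + p} = \frac{1}{-173 - \frac{50195}{4}} = \frac{1}{- \frac{50887}{4}} = - \frac{4}{50887}$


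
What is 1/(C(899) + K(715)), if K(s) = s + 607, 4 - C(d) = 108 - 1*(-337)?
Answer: 1/881 ≈ 0.0011351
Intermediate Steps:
C(d) = -441 (C(d) = 4 - (108 - 1*(-337)) = 4 - (108 + 337) = 4 - 1*445 = 4 - 445 = -441)
K(s) = 607 + s
1/(C(899) + K(715)) = 1/(-441 + (607 + 715)) = 1/(-441 + 1322) = 1/881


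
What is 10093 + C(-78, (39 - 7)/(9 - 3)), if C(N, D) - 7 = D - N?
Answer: 30550/3 ≈ 10183.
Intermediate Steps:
C(N, D) = 7 + D - N (C(N, D) = 7 + (D - N) = 7 + D - N)
10093 + C(-78, (39 - 7)/(9 - 3)) = 10093 + (7 + (39 - 7)/(9 - 3) - 1*(-78)) = 10093 + (7 + 32/6 + 78) = 10093 + (7 + 32*(⅙) + 78) = 10093 + (7 + 16/3 + 78) = 10093 + 271/3 = 30550/3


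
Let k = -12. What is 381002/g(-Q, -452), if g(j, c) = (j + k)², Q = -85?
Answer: 381002/5329 ≈ 71.496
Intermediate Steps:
g(j, c) = (-12 + j)² (g(j, c) = (j - 12)² = (-12 + j)²)
381002/g(-Q, -452) = 381002/((-12 - 1*(-85))²) = 381002/((-12 + 85)²) = 381002/(73²) = 381002/5329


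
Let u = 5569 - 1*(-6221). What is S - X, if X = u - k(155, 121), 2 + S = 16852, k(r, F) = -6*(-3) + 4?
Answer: 5082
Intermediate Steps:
u = 11790 (u = 5569 + 6221 = 11790)
k(r, F) = 22 (k(r, F) = 18 + 4 = 22)
S = 16850 (S = -2 + 16852 = 16850)
X = 11768 (X = 11790 - 1*22 = 11790 - 22 = 11768)
S - X = 16850 - 1*11768 = 16850 - 11768 = 5082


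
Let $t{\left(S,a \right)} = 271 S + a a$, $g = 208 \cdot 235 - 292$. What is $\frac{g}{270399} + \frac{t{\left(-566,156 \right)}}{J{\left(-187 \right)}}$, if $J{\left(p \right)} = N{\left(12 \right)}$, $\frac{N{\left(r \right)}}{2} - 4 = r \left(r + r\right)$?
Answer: $- \frac{5811102593}{26318836} \approx -220.8$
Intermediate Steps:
$g = 48588$ ($g = 48880 - 292 = 48588$)
$N{\left(r \right)} = 8 + 4 r^{2}$ ($N{\left(r \right)} = 8 + 2 r \left(r + r\right) = 8 + 2 r 2 r = 8 + 2 \cdot 2 r^{2} = 8 + 4 r^{2}$)
$J{\left(p \right)} = 584$ ($J{\left(p \right)} = 8 + 4 \cdot 12^{2} = 8 + 4 \cdot 144 = 8 + 576 = 584$)
$t{\left(S,a \right)} = a^{2} + 271 S$ ($t{\left(S,a \right)} = 271 S + a^{2} = a^{2} + 271 S$)
$\frac{g}{270399} + \frac{t{\left(-566,156 \right)}}{J{\left(-187 \right)}} = \frac{48588}{270399} + \frac{156^{2} + 271 \left(-566\right)}{584} = 48588 \cdot \frac{1}{270399} + \left(24336 - 153386\right) \frac{1}{584} = \frac{16196}{90133} - \frac{64525}{292} = - \frac{5811102593}{26318836}$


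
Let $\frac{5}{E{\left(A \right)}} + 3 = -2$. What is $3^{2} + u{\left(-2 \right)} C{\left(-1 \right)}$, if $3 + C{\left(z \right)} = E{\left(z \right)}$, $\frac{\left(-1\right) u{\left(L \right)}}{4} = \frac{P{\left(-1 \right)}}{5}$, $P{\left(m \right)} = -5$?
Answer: $-7$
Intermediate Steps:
$E{\left(A \right)} = -1$ ($E{\left(A \right)} = \frac{5}{-3 - 2} = \frac{5}{-5} = 5 \left(- \frac{1}{5}\right) = -1$)
$u{\left(L \right)} = 4$ ($u{\left(L \right)} = - 4 \left(- \frac{5}{5}\right) = - 4 \left(\left(-5\right) \frac{1}{5}\right) = \left(-4\right) \left(-1\right) = 4$)
$C{\left(z \right)} = -4$ ($C{\left(z \right)} = -3 - 1 = -4$)
$3^{2} + u{\left(-2 \right)} C{\left(-1 \right)} = 3^{2} + 4 \left(-4\right) = 9 - 16 = -7$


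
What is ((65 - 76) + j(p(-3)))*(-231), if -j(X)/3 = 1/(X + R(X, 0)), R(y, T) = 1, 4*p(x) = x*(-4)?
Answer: 10857/4 ≈ 2714.3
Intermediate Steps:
p(x) = -x (p(x) = (x*(-4))/4 = (-4*x)/4 = -x)
j(X) = -3/(1 + X) (j(X) = -3/(X + 1) = -3/(1 + X))
((65 - 76) + j(p(-3)))*(-231) = ((65 - 76) - 3/(1 - 1*(-3)))*(-231) = (-11 - 3/(1 + 3))*(-231) = (-11 - 3/4)*(-231) = -47/4*(-231) = 10857/4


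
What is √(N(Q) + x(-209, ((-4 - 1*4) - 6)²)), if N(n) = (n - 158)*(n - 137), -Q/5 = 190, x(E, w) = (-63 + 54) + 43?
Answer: √1204430 ≈ 1097.5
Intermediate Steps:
x(E, w) = 34 (x(E, w) = -9 + 43 = 34)
Q = -950 (Q = -5*190 = -950)
N(n) = (-158 + n)*(-137 + n)
√(N(Q) + x(-209, ((-4 - 1*4) - 6)²)) = √((21646 + (-950)² - 295*(-950)) + 34) = √((21646 + 902500 + 280250) + 34) = √(1204396 + 34) = √1204430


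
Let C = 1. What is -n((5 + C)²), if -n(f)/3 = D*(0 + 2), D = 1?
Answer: 6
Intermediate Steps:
n(f) = -6 (n(f) = -3*(0 + 2) = -3*2 = -6)
-n((5 + C)²) = -1*(-6) = 6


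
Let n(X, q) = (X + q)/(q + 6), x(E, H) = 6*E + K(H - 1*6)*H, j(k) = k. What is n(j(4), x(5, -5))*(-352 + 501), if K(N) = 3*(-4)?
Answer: 7003/48 ≈ 145.90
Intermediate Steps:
K(N) = -12
x(E, H) = -12*H + 6*E (x(E, H) = 6*E - 12*H = -12*H + 6*E)
n(X, q) = (X + q)/(6 + q)
n(j(4), x(5, -5))*(-352 + 501) = ((4 + (-12*(-5) + 6*5))/(6 + (-12*(-5) + 6*5)))*(-352 + 501) = ((4 + (60 + 30))/(6 + (60 + 30)))*149 = ((4 + 90)/(6 + 90))*149 = (94/96)*149 = ((1/96)*94)*149 = (47/48)*149 = 7003/48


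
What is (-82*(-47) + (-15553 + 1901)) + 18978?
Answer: 9180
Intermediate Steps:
(-82*(-47) + (-15553 + 1901)) + 18978 = (3854 - 13652) + 18978 = -9798 + 18978 = 9180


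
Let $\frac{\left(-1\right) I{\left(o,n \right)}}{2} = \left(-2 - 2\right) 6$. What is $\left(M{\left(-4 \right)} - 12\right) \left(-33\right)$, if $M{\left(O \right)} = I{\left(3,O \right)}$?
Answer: $-1188$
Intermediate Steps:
$I{\left(o,n \right)} = 48$ ($I{\left(o,n \right)} = - 2 \left(-2 - 2\right) 6 = - 2 \left(\left(-4\right) 6\right) = \left(-2\right) \left(-24\right) = 48$)
$M{\left(O \right)} = 48$
$\left(M{\left(-4 \right)} - 12\right) \left(-33\right) = \left(48 - 12\right) \left(-33\right) = 36 \left(-33\right) = -1188$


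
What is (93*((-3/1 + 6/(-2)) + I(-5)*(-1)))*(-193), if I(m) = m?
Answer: 17949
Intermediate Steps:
(93*((-3/1 + 6/(-2)) + I(-5)*(-1)))*(-193) = (93*((-3/1 + 6/(-2)) - 5*(-1)))*(-193) = (93*((-3*1 + 6*(-½)) + 5))*(-193) = (93*((-3 - 3) + 5))*(-193) = (93*(-6 + 5))*(-193) = (93*(-1))*(-193) = -93*(-193) = 17949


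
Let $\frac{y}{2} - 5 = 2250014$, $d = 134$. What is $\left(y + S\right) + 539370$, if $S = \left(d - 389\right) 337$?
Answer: $4953473$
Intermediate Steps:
$y = 4500038$ ($y = 10 + 2 \cdot 2250014 = 10 + 4500028 = 4500038$)
$S = -85935$ ($S = \left(134 - 389\right) 337 = \left(-255\right) 337 = -85935$)
$\left(y + S\right) + 539370 = \left(4500038 - 85935\right) + 539370 = 4414103 + 539370 = 4953473$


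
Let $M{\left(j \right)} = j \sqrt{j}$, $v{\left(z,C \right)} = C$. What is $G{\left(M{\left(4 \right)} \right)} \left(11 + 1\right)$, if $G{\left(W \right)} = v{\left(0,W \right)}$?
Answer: $96$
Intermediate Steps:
$M{\left(j \right)} = j^{\frac{3}{2}}$
$G{\left(W \right)} = W$
$G{\left(M{\left(4 \right)} \right)} \left(11 + 1\right) = 4^{\frac{3}{2}} \left(11 + 1\right) = 8 \cdot 12 = 96$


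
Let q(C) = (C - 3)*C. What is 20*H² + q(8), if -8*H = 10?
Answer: 285/4 ≈ 71.250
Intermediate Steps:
H = -5/4 (H = -⅛*10 = -5/4 ≈ -1.2500)
q(C) = C*(-3 + C) (q(C) = (-3 + C)*C = C*(-3 + C))
20*H² + q(8) = 20*(-5/4)² + 8*(-3 + 8) = 20*(25/16) + 8*5 = 125/4 + 40 = 285/4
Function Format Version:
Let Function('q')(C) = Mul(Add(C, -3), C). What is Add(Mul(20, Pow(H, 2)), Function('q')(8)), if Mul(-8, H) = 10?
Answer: Rational(285, 4) ≈ 71.250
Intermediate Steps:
H = Rational(-5, 4) (H = Mul(Rational(-1, 8), 10) = Rational(-5, 4) ≈ -1.2500)
Function('q')(C) = Mul(C, Add(-3, C)) (Function('q')(C) = Mul(Add(-3, C), C) = Mul(C, Add(-3, C)))
Add(Mul(20, Pow(H, 2)), Function('q')(8)) = Add(Mul(20, Pow(Rational(-5, 4), 2)), Mul(8, Add(-3, 8))) = Add(Mul(20, Rational(25, 16)), Mul(8, 5)) = Add(Rational(125, 4), 40) = Rational(285, 4)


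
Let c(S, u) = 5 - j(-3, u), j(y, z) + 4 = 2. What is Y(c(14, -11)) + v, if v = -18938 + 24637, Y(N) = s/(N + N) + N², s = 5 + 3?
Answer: 40240/7 ≈ 5748.6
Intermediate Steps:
s = 8
j(y, z) = -2 (j(y, z) = -4 + 2 = -2)
c(S, u) = 7 (c(S, u) = 5 - 1*(-2) = 5 + 2 = 7)
Y(N) = N² + 4/N (Y(N) = 8/(N + N) + N² = 8/(2*N) + N² = (1/(2*N))*8 + N² = 4/N + N² = N² + 4/N)
v = 5699
Y(c(14, -11)) + v = (4 + 7³)/7 + 5699 = (4 + 343)/7 + 5699 = (⅐)*347 + 5699 = 347/7 + 5699 = 40240/7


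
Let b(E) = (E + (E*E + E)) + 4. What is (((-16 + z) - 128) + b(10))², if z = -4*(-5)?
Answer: 0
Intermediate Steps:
z = 20
b(E) = 4 + E² + 2*E (b(E) = (E + (E² + E)) + 4 = (E + (E + E²)) + 4 = (E² + 2*E) + 4 = 4 + E² + 2*E)
(((-16 + z) - 128) + b(10))² = (((-16 + 20) - 128) + (4 + 10² + 2*10))² = ((4 - 128) + (4 + 100 + 20))² = (-124 + 124)² = 0² = 0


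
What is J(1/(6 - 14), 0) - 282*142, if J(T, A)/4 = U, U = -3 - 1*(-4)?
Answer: -40040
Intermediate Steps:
U = 1 (U = -3 + 4 = 1)
J(T, A) = 4 (J(T, A) = 4*1 = 4)
J(1/(6 - 14), 0) - 282*142 = 4 - 282*142 = 4 - 40044 = -40040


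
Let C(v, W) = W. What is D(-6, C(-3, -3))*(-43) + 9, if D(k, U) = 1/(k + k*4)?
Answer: 313/30 ≈ 10.433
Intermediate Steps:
D(k, U) = 1/(5*k) (D(k, U) = 1/(k + 4*k) = 1/(5*k))
D(-6, C(-3, -3))*(-43) + 9 = ((1/5)/(-6))*(-43) + 9 = ((1/5)*(-1/6))*(-43) + 9 = -1/30*(-43) + 9 = 43/30 + 9 = 313/30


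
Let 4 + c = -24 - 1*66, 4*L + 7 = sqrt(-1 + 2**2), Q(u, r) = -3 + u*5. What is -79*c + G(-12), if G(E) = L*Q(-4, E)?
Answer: 29865/4 - 23*sqrt(3)/4 ≈ 7456.3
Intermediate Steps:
Q(u, r) = -3 + 5*u
L = -7/4 + sqrt(3)/4 (L = -7/4 + sqrt(-1 + 2**2)/4 = -7/4 + sqrt(-1 + 4)/4 = -7/4 + sqrt(3)/4 ≈ -1.3170)
G(E) = 161/4 - 23*sqrt(3)/4 (G(E) = (-7/4 + sqrt(3)/4)*(-3 + 5*(-4)) = (-7/4 + sqrt(3)/4)*(-3 - 20) = (-7/4 + sqrt(3)/4)*(-23) = 161/4 - 23*sqrt(3)/4)
c = -94 (c = -4 + (-24 - 1*66) = -4 + (-24 - 66) = -4 - 90 = -94)
-79*c + G(-12) = -79*(-94) + (161/4 - 23*sqrt(3)/4) = 7426 + (161/4 - 23*sqrt(3)/4) = 29865/4 - 23*sqrt(3)/4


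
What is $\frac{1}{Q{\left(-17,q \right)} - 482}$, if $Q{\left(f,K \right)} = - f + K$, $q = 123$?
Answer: $- \frac{1}{342} \approx -0.002924$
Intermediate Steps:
$Q{\left(f,K \right)} = K - f$
$\frac{1}{Q{\left(-17,q \right)} - 482} = \frac{1}{\left(123 - -17\right) - 482} = \frac{1}{\left(123 + 17\right) - 482} = \frac{1}{140 - 482} = \frac{1}{-342} = - \frac{1}{342}$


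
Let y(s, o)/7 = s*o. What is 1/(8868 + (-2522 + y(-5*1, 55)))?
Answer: 1/4421 ≈ 0.00022619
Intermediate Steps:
y(s, o) = 7*o*s (y(s, o) = 7*(s*o) = 7*(o*s) = 7*o*s)
1/(8868 + (-2522 + y(-5*1, 55))) = 1/(8868 + (-2522 + 7*55*(-5*1))) = 1/(8868 + (-2522 + 7*55*(-5))) = 1/(8868 + (-2522 - 1925)) = 1/(8868 - 4447) = 1/4421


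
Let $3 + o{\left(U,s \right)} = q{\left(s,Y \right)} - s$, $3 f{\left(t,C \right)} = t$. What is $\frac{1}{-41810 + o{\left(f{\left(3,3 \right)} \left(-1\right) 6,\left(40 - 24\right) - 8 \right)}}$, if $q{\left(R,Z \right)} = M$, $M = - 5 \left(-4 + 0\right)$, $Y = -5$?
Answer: $- \frac{1}{41801} \approx -2.3923 \cdot 10^{-5}$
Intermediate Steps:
$f{\left(t,C \right)} = \frac{t}{3}$
$M = 20$ ($M = \left(-5\right) \left(-4\right) = 20$)
$q{\left(R,Z \right)} = 20$
$o{\left(U,s \right)} = 17 - s$ ($o{\left(U,s \right)} = -3 - \left(-20 + s\right) = 17 - s$)
$\frac{1}{-41810 + o{\left(f{\left(3,3 \right)} \left(-1\right) 6,\left(40 - 24\right) - 8 \right)}} = \frac{1}{-41810 + \left(17 - \left(\left(40 - 24\right) - 8\right)\right)} = \frac{1}{-41810 + \left(17 - \left(16 - 8\right)\right)} = \frac{1}{-41810 + \left(17 - 8\right)} = \frac{1}{-41810 + 9} = \frac{1}{-41801} = - \frac{1}{41801}$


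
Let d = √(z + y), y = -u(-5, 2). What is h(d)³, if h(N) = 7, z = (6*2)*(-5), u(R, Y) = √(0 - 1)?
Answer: 343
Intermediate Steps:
u(R, Y) = I (u(R, Y) = √(-1) = I)
z = -60 (z = 12*(-5) = -60)
y = -I ≈ -1.0*I
d = √(-60 - I) ≈ 0.06455 - 7.7462*I
h(d)³ = 7³ = 343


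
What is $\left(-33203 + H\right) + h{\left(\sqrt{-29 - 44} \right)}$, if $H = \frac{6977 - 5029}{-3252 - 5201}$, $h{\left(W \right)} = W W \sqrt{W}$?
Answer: $- \frac{280666907}{8453} - 73 \sqrt[4]{73} \sqrt{i} \approx -33354.0 - 150.88 i$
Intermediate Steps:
$h{\left(W \right)} = W^{\frac{5}{2}}$ ($h{\left(W \right)} = W^{2} \sqrt{W} = W^{\frac{5}{2}}$)
$H = - \frac{1948}{8453}$ ($H = \frac{1948}{-8453} = 1948 \left(- \frac{1}{8453}\right) = - \frac{1948}{8453} \approx -0.23045$)
$\left(-33203 + H\right) + h{\left(\sqrt{-29 - 44} \right)} = \left(-33203 - \frac{1948}{8453}\right) + \left(\sqrt{-29 - 44}\right)^{\frac{5}{2}} = - \frac{280666907}{8453} + \left(\sqrt{-29 - 44}\right)^{\frac{5}{2}} = - \frac{280666907}{8453} + \left(\sqrt{-73}\right)^{\frac{5}{2}} = - \frac{280666907}{8453} + \left(i \sqrt{73}\right)^{\frac{5}{2}} = - \frac{280666907}{8453} + 73 \sqrt[4]{73} \left(- \sqrt{i}\right)$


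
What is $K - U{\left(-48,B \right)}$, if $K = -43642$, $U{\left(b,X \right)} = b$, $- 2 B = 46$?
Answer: $-43594$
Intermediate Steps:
$B = -23$ ($B = \left(- \frac{1}{2}\right) 46 = -23$)
$K - U{\left(-48,B \right)} = -43642 - -48 = -43642 + 48 = -43594$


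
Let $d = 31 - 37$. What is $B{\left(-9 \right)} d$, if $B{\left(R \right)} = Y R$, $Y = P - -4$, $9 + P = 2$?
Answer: $-162$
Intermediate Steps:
$P = -7$ ($P = -9 + 2 = -7$)
$Y = -3$ ($Y = -7 - -4 = -7 + 4 = -3$)
$d = -6$ ($d = 31 - 37 = -6$)
$B{\left(R \right)} = - 3 R$
$B{\left(-9 \right)} d = \left(-3\right) \left(-9\right) \left(-6\right) = 27 \left(-6\right) = -162$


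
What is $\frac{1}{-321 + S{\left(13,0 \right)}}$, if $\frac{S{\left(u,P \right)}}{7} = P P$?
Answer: $- \frac{1}{321} \approx -0.0031153$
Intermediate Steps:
$S{\left(u,P \right)} = 7 P^{2}$ ($S{\left(u,P \right)} = 7 P P = 7 P^{2}$)
$\frac{1}{-321 + S{\left(13,0 \right)}} = \frac{1}{-321 + 7 \cdot 0^{2}} = \frac{1}{-321 + 7 \cdot 0} = \frac{1}{-321 + 0} = \frac{1}{-321} = - \frac{1}{321}$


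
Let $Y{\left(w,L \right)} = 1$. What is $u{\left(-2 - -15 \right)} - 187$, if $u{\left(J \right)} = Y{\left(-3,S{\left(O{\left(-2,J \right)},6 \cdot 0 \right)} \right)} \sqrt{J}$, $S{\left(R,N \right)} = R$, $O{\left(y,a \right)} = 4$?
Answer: $-187 + \sqrt{13} \approx -183.39$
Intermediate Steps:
$u{\left(J \right)} = \sqrt{J}$ ($u{\left(J \right)} = 1 \sqrt{J} = \sqrt{J}$)
$u{\left(-2 - -15 \right)} - 187 = \sqrt{-2 - -15} - 187 = \sqrt{-2 + 15} - 187 = \sqrt{13} - 187 = -187 + \sqrt{13}$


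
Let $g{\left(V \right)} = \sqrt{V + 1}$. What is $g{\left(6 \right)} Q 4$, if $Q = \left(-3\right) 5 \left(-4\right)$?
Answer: $240 \sqrt{7} \approx 634.98$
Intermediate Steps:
$g{\left(V \right)} = \sqrt{1 + V}$
$Q = 60$ ($Q = \left(-15\right) \left(-4\right) = 60$)
$g{\left(6 \right)} Q 4 = \sqrt{1 + 6} \cdot 60 \cdot 4 = \sqrt{7} \cdot 240 = 240 \sqrt{7}$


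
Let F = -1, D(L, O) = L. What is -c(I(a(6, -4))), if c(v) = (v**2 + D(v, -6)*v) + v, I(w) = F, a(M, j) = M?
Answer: -1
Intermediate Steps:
I(w) = -1
c(v) = v + 2*v**2 (c(v) = (v**2 + v*v) + v = (v**2 + v**2) + v = 2*v**2 + v = v + 2*v**2)
-c(I(a(6, -4))) = -(-1)*(1 + 2*(-1)) = -(-1)*(1 - 2) = -(-1)*(-1) = -1*1 = -1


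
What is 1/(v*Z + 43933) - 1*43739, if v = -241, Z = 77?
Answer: -1109920863/25376 ≈ -43739.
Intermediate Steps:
1/(v*Z + 43933) - 1*43739 = 1/(-241*77 + 43933) - 1*43739 = 1/(-18557 + 43933) - 43739 = 1/25376 - 43739 = -1109920863/25376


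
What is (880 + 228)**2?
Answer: 1227664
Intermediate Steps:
(880 + 228)**2 = 1108**2 = 1227664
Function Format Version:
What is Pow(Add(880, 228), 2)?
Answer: 1227664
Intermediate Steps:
Pow(Add(880, 228), 2) = Pow(1108, 2) = 1227664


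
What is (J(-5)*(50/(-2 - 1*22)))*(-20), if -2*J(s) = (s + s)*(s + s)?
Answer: -6250/3 ≈ -2083.3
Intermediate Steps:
J(s) = -2*s² (J(s) = -(s + s)*(s + s)/2 = -2*s*2*s/2 = -2*s²)
(J(-5)*(50/(-2 - 1*22)))*(-20) = ((-2*(-5)²)*(50/(-2 - 1*22)))*(-20) = ((-2*25)*(50/(-2 - 22)))*(-20) = -2500/(-24)*(-20) = -2500*(-1)/24*(-20) = -50*(-25/12)*(-20) = (625/6)*(-20) = -6250/3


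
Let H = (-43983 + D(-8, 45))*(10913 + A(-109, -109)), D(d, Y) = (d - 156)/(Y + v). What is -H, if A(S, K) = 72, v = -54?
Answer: 4346577755/9 ≈ 4.8295e+8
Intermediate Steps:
D(d, Y) = (-156 + d)/(-54 + Y) (D(d, Y) = (d - 156)/(Y - 54) = (-156 + d)/(-54 + Y))
H = -4346577755/9 (H = (-43983 + (-156 - 8)/(-54 + 45))*(10913 + 72) = (-43983 - 164/(-9))*10985 = (-43983 - ⅑*(-164))*10985 = (-43983 + 164/9)*10985 = -395683/9*10985 = -4346577755/9 ≈ -4.8295e+8)
-H = -1*(-4346577755/9) = 4346577755/9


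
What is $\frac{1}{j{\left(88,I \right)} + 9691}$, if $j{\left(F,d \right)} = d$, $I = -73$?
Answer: $\frac{1}{9618} \approx 0.00010397$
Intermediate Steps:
$\frac{1}{j{\left(88,I \right)} + 9691} = \frac{1}{-73 + 9691} = \frac{1}{9618}$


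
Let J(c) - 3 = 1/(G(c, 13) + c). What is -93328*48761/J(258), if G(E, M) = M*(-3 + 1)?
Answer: -1055777853056/697 ≈ -1.5147e+9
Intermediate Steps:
G(E, M) = -2*M (G(E, M) = M*(-2) = -2*M)
J(c) = 3 + 1/(-26 + c) (J(c) = 3 + 1/(-2*13 + c) = 3 + 1/(-26 + c))
-93328*48761/J(258) = -93328*48761*(-26 + 258)/(-77 + 3*258) = -93328*11312552/(-77 + 774) = -93328/(((1/232)*697)*(1/48761)) = -93328/((697/232)*(1/48761)) = -93328/697/11312552 = -93328*11312552/697 = -1055777853056/697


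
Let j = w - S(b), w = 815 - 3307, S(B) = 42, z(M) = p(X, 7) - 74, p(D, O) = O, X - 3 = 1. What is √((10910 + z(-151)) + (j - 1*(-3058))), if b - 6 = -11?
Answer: 3*√1263 ≈ 106.62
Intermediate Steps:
X = 4 (X = 3 + 1 = 4)
b = -5 (b = 6 - 11 = -5)
z(M) = -67 (z(M) = 7 - 74 = -67)
w = -2492
j = -2534 (j = -2492 - 1*42 = -2492 - 42 = -2534)
√((10910 + z(-151)) + (j - 1*(-3058))) = √((10910 - 67) + (-2534 - 1*(-3058))) = √(10843 + (-2534 + 3058)) = √(10843 + 524) = √11367 = 3*√1263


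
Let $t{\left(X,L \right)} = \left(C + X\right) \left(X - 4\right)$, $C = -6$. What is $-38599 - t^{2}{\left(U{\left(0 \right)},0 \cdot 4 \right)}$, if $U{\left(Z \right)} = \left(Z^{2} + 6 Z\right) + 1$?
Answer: $-38824$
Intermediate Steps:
$U{\left(Z \right)} = 1 + Z^{2} + 6 Z$
$t{\left(X,L \right)} = \left(-6 + X\right) \left(-4 + X\right)$ ($t{\left(X,L \right)} = \left(-6 + X\right) \left(X - 4\right) = \left(-6 + X\right) \left(-4 + X\right)$)
$-38599 - t^{2}{\left(U{\left(0 \right)},0 \cdot 4 \right)} = -38599 - \left(24 + \left(1 + 0^{2} + 6 \cdot 0\right)^{2} - 10 \left(1 + 0^{2} + 6 \cdot 0\right)\right)^{2} = -38599 - \left(24 + \left(1 + 0 + 0\right)^{2} - 10 \left(1 + 0 + 0\right)\right)^{2} = -38599 - \left(24 + 1^{2} - 10\right)^{2} = -38599 - \left(24 + 1 - 10\right)^{2} = -38599 - 15^{2} = -38599 - 225 = -38824$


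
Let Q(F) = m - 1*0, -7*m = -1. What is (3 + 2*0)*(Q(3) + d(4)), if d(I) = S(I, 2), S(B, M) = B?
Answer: 87/7 ≈ 12.429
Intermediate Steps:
m = ⅐ (m = -⅐*(-1) = ⅐ ≈ 0.14286)
Q(F) = ⅐ (Q(F) = ⅐ - 1*0 = ⅐ + 0 = ⅐)
d(I) = I
(3 + 2*0)*(Q(3) + d(4)) = (3 + 2*0)*(⅐ + 4) = (3 + 0)*(29/7) = 3*(29/7) = 87/7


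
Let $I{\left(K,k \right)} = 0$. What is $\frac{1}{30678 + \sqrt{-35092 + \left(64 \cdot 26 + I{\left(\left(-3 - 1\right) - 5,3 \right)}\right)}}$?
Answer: $\frac{15339}{470586556} - \frac{i \sqrt{8357}}{470586556} \approx 3.2595 \cdot 10^{-5} - 1.9426 \cdot 10^{-7} i$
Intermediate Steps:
$\frac{1}{30678 + \sqrt{-35092 + \left(64 \cdot 26 + I{\left(\left(-3 - 1\right) - 5,3 \right)}\right)}} = \frac{1}{30678 + \sqrt{-35092 + \left(64 \cdot 26 + 0\right)}} = \frac{1}{30678 + \sqrt{-35092 + \left(1664 + 0\right)}} = \frac{1}{30678 + \sqrt{-35092 + 1664}} = \frac{1}{30678 + \sqrt{-33428}} = \frac{1}{30678 + 2 i \sqrt{8357}}$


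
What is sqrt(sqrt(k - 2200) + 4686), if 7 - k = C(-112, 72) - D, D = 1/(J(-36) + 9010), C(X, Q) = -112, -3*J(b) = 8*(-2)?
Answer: sqrt(3427743939576 + 189322*I*sqrt(31065765842))/27046 ≈ 68.455 + 0.3332*I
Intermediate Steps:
J(b) = 16/3 (J(b) = -8*(-2)/3 = -1/3*(-16) = 16/3)
D = 3/27046 (D = 1/(16/3 + 9010) = 1/(27046/3) = 3/27046 ≈ 0.00011092)
k = 3218477/27046 (k = 7 - (-112 - 1*3/27046) = 7 - (-112 - 3/27046) = 7 - 1*(-3029155/27046) = 7 + 3029155/27046 = 3218477/27046 ≈ 119.00)
sqrt(sqrt(k - 2200) + 4686) = sqrt(sqrt(3218477/27046 - 2200) + 4686) = sqrt(sqrt(-56282723/27046) + 4686) = sqrt(7*I*sqrt(31065765842)/27046 + 4686) = sqrt(4686 + 7*I*sqrt(31065765842)/27046)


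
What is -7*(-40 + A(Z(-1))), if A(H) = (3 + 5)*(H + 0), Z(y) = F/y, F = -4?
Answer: 56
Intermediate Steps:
Z(y) = -4/y
A(H) = 8*H
-7*(-40 + A(Z(-1))) = -7*(-40 + 8*(-4/(-1))) = -7*(-40 + 8*(-4*(-1))) = -7*(-40 + 8*4) = -7*(-40 + 32) = -7*(-8) = 56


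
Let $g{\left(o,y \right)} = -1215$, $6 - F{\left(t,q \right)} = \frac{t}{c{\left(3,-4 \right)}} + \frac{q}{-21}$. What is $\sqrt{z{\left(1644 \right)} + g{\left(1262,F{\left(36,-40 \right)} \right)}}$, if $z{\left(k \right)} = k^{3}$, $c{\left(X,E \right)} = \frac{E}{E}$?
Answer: $129 \sqrt{267009} \approx 66658.0$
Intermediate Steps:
$c{\left(X,E \right)} = 1$
$F{\left(t,q \right)} = 6 - t + \frac{q}{21}$ ($F{\left(t,q \right)} = 6 - \left(\frac{t}{1} + \frac{q}{-21}\right) = 6 - \left(t 1 + q \left(- \frac{1}{21}\right)\right) = 6 - \left(t - \frac{q}{21}\right) = 6 + \left(- t + \frac{q}{21}\right) = 6 - t + \frac{q}{21}$)
$\sqrt{z{\left(1644 \right)} + g{\left(1262,F{\left(36,-40 \right)} \right)}} = \sqrt{1644^{3} - 1215} = \sqrt{4443297984 - 1215} = \sqrt{4443296769} = 129 \sqrt{267009}$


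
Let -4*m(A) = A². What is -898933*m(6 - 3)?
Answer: 8090397/4 ≈ 2.0226e+6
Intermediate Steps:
m(A) = -A²/4
-898933*m(6 - 3) = -(-898933)*(6 - 3)²/4 = -(-898933)*3²/4 = -(-898933)*9/4 = -898933*(-9/4) = 8090397/4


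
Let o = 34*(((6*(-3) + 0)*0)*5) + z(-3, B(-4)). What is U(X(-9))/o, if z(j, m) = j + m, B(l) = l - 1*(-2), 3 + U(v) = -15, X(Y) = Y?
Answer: 18/5 ≈ 3.6000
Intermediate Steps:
U(v) = -18 (U(v) = -3 - 15 = -18)
B(l) = 2 + l (B(l) = l + 2 = 2 + l)
o = -5 (o = 34*(((6*(-3) + 0)*0)*5) + (-3 + (2 - 4)) = 34*(((-18 + 0)*0)*5) + (-3 - 2) = 34*(-18*0*5) - 5 = 34*(0*5) - 5 = 34*0 - 5 = 0 - 5 = -5)
U(X(-9))/o = -18/(-5) = -18*(-⅕) = 18/5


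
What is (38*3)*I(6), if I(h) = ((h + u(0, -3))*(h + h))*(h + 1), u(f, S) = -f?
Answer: 57456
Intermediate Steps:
I(h) = 2*h**2*(1 + h) (I(h) = ((h - 1*0)*(h + h))*(h + 1) = ((h + 0)*(2*h))*(1 + h) = (h*(2*h))*(1 + h) = (2*h**2)*(1 + h) = 2*h**2*(1 + h))
(38*3)*I(6) = (38*3)*(2*6**2*(1 + 6)) = 114*(2*36*7) = 114*504 = 57456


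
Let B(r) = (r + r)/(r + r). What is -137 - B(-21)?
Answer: -138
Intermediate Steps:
B(r) = 1 (B(r) = (2*r)/((2*r)) = (2*r)*(1/(2*r)) = 1)
-137 - B(-21) = -137 - 1*1 = -137 - 1 = -138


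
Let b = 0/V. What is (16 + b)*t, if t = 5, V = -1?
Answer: 80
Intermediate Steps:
b = 0 (b = 0/(-1) = 0*(-1) = 0)
(16 + b)*t = (16 + 0)*5 = 16*5 = 80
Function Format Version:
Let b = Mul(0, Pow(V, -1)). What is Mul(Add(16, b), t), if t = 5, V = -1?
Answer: 80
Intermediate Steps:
b = 0 (b = Mul(0, Pow(-1, -1)) = Mul(0, -1) = 0)
Mul(Add(16, b), t) = Mul(Add(16, 0), 5) = Mul(16, 5) = 80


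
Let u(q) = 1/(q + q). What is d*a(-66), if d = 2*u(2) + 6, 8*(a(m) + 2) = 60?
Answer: 143/4 ≈ 35.750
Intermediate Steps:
u(q) = 1/(2*q)
a(m) = 11/2 (a(m) = -2 + (1/8)*60 = -2 + 15/2 = 11/2)
d = 13/2 (d = 2*((1/2)/2) + 6 = 2*((1/2)*(1/2)) + 6 = 2*(1/4) + 6 = 1/2 + 6 = 13/2 ≈ 6.5000)
d*a(-66) = (13/2)*(11/2) = 143/4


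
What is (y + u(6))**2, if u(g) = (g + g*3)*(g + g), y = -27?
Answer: 68121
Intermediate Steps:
u(g) = 8*g**2 (u(g) = (g + 3*g)*(2*g) = (4*g)*(2*g) = 8*g**2)
(y + u(6))**2 = (-27 + 8*6**2)**2 = (-27 + 8*36)**2 = (-27 + 288)**2 = 261**2 = 68121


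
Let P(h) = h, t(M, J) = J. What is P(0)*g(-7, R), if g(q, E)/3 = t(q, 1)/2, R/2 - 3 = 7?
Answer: 0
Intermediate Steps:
R = 20 (R = 6 + 2*7 = 6 + 14 = 20)
g(q, E) = 3/2 (g(q, E) = 3*(1/2) = 3*(1*(½)) = 3*(½) = 3/2)
P(0)*g(-7, R) = 0*(3/2) = 0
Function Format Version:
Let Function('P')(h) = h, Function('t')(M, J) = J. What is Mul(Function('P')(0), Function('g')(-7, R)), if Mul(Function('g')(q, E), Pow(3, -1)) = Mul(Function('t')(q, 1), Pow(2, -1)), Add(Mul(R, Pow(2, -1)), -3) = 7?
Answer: 0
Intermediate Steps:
R = 20 (R = Add(6, Mul(2, 7)) = Add(6, 14) = 20)
Function('g')(q, E) = Rational(3, 2) (Function('g')(q, E) = Mul(3, Mul(1, Pow(2, -1))) = Mul(3, Mul(1, Rational(1, 2))) = Mul(3, Rational(1, 2)) = Rational(3, 2))
Mul(Function('P')(0), Function('g')(-7, R)) = Mul(0, Rational(3, 2)) = 0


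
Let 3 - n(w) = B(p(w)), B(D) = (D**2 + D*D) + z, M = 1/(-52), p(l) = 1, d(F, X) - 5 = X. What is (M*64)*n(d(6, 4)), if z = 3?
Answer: 32/13 ≈ 2.4615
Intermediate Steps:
d(F, X) = 5 + X
M = -1/52 ≈ -0.019231
B(D) = 3 + 2*D**2 (B(D) = (D**2 + D*D) + 3 = (D**2 + D**2) + 3 = 2*D**2 + 3 = 3 + 2*D**2)
n(w) = -2 (n(w) = 3 - (3 + 2*1**2) = 3 - (3 + 2*1) = 3 - (3 + 2) = 3 - 1*5 = 3 - 5 = -2)
(M*64)*n(d(6, 4)) = -1/52*64*(-2) = -16/13*(-2) = 32/13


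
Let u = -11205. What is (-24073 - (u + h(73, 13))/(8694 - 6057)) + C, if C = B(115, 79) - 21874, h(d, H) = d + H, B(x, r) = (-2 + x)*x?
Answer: -86883305/2637 ≈ -32948.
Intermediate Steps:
B(x, r) = x*(-2 + x)
h(d, H) = H + d
C = -8879 (C = 115*(-2 + 115) - 21874 = 115*113 - 21874 = 12995 - 21874 = -8879)
(-24073 - (u + h(73, 13))/(8694 - 6057)) + C = (-24073 - (-11205 + (13 + 73))/(8694 - 6057)) - 8879 = (-24073 - (-11205 + 86)/2637) - 8879 = (-24073 - (-11119)/2637) - 8879 = (-24073 - 1*(-11119/2637)) - 8879 = (-24073 + 11119/2637) - 8879 = -63469382/2637 - 8879 = -86883305/2637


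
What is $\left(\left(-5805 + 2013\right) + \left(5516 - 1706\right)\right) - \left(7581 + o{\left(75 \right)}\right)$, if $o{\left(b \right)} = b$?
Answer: $-7638$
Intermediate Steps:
$\left(\left(-5805 + 2013\right) + \left(5516 - 1706\right)\right) - \left(7581 + o{\left(75 \right)}\right) = \left(\left(-5805 + 2013\right) + \left(5516 - 1706\right)\right) - \left(7581 + 75\right) = \left(-3792 + 3810\right) - 7656 = 18 - 7656 = -7638$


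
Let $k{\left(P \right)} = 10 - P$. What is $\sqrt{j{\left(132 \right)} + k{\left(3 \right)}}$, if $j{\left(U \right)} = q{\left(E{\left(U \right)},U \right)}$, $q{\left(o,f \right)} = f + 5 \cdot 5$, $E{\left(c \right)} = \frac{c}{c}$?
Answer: $2 \sqrt{41} \approx 12.806$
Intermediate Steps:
$E{\left(c \right)} = 1$
$q{\left(o,f \right)} = 25 + f$ ($q{\left(o,f \right)} = f + 25 = 25 + f$)
$j{\left(U \right)} = 25 + U$
$\sqrt{j{\left(132 \right)} + k{\left(3 \right)}} = \sqrt{\left(25 + 132\right) + \left(10 - 3\right)} = \sqrt{157 + \left(10 - 3\right)} = \sqrt{157 + 7} = \sqrt{164} = 2 \sqrt{41}$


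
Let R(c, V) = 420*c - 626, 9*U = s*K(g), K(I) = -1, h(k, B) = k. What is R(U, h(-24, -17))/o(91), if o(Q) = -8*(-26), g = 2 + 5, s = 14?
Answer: -1919/312 ≈ -6.1506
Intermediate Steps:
g = 7
o(Q) = 208
U = -14/9 (U = (14*(-1))/9 = (⅑)*(-14) = -14/9 ≈ -1.5556)
R(c, V) = -626 + 420*c
R(U, h(-24, -17))/o(91) = (-626 + 420*(-14/9))/208 = (-626 - 1960/3)*(1/208) = -3838/3*1/208 = -1919/312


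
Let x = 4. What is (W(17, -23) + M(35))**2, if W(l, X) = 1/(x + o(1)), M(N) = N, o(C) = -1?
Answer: 11236/9 ≈ 1248.4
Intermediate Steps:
W(l, X) = 1/3 (W(l, X) = 1/(4 - 1) = 1/3)
(W(17, -23) + M(35))**2 = (1/3 + 35)**2 = (106/3)**2 = 11236/9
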